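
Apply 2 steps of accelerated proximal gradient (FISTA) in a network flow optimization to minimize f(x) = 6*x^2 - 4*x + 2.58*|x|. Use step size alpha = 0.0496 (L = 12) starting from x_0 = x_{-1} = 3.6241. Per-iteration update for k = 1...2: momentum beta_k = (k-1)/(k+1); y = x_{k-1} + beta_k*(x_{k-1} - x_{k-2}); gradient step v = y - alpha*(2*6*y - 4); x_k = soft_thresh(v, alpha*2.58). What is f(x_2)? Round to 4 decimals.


FISTA on f(x) = 6*x^2 - 4*x + 2.58*|x|
L = 12, alpha = 0.0496
Iteration 1: beta = 0.0, y = 3.6241 + 0.0*(3.6241 - 3.6241) = 3.6241
  grad(y) = 39.4892, v = y - alpha*grad = 1.6654
  prox(v) = soft_thresh(1.6654, 0.128) = 1.5375
Iteration 2: beta = 0.3333, y = 1.5375 + 0.3333*(1.5375 - 3.6241) = 0.8419
  grad(y) = 6.1031, v = y - alpha*grad = 0.5392
  prox(v) = soft_thresh(0.5392, 0.128) = 0.4112
f(x_2) = 6*0.4112^2 - 4*0.4112 + 2.58*|0.4112| = 0.4308


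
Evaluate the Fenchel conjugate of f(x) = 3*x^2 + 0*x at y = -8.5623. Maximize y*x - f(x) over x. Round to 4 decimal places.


f*(y) = sup_x {y*x - a*x^2 - b*x} = sup_x {(y-b)*x - a*x^2}
FOC: (y - b) - 2a*x = 0 => x* = (y - b)/(2a)
x* = (-8.5623 - 0)/(2*3) = -1.4271
f*(-8.5623) = (y-b)^2/(4a) = (-8.5623 - 0)^2/(4*3)
= 73.313/12 = 6.1094


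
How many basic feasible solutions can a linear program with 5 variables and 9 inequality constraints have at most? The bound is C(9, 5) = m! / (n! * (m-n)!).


Each vertex corresponds to some choice of n active constraints out of m, so the number of vertices is at most C(m, n) = m! / (n!(m-n)!).
m = 9, n = 5
Numerator: 9 * 8 * 7 * 6 * 5
Denominator: 5! = 120
C(9, 5) = 126


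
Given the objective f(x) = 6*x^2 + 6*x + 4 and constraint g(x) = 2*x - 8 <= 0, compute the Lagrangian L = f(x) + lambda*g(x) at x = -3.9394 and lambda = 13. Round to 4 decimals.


Step 1: Evaluate f(x).
f(-3.9394) = 6*(-3.9394)^2 + 6*(-3.9394) + 4 = 73.4768
Step 2: Evaluate g(x).
g(-3.9394) = 2*-3.9394 - 8 = -15.8788
Step 3: Compute Lagrangian.
L = 73.4768 + 13*-15.8788 = -132.9476


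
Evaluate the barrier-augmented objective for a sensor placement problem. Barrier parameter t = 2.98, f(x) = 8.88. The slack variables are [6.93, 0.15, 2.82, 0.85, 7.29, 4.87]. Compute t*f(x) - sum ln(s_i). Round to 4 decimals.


Step 1: Compute log-barrier.
ln values: [1.9359, -1.8971, 1.0367, -0.1625, 1.9865, 1.5831]
phi = -(1.9359 - 1.8971 + 1.0367 - 0.1625 + 1.9865 + 1.5831) = -4.4826
Step 2: Compute augmented objective.
t*f(x) = 2.98*8.88 = 26.4624
Total = 26.4624 - 4.4826 = 21.9798


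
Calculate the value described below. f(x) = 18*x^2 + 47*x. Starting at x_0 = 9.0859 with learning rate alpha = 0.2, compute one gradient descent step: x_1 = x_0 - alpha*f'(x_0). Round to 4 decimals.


We compute the gradient at x_0 and apply the update.
f'(x) = 36*x + 47
f'(9.0859) = 36*9.0859 + 47 = 374.0924
x_1 = 9.0859 - 0.2*374.0924 = -65.7326


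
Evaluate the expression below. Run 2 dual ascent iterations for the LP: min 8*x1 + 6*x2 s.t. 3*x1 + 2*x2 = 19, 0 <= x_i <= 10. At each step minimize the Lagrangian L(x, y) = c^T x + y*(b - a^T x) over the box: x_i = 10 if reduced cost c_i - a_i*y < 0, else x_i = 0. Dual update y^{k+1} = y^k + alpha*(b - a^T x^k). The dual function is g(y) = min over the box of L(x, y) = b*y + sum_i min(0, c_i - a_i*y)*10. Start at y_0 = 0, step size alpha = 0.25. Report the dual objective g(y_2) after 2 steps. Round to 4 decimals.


Dual ascent for LP: min 8*x1 + 6*x2, 3*x1 + 2*x2 = 19, 0 <= x_i <= 10
Step 1: y^k = 0.0, reduced costs: (8.0, 6.0)
  x^k = (0.0, 0.0), subgradient = b - a^T x = 19.0
  y^{k+1} = 0.0 + 0.25*19.0 = 4.75
Step 2: y^k = 4.75, reduced costs: (-6.25, -3.5)
  x^k = (10.0, 10.0), subgradient = b - a^T x = -31.0
  y^{k+1} = 4.75 + 0.25*-31.0 = -3.0
Dual objective at y_2 = -3.0: reduced costs (17.0, 12.0), box minimizer x = (0.0, 0.0)
g(y_2) = b*y + (c1 - a1*y)*x1 + (c2 - a2*y)*x2 = 19*(-3.0) + 17.0*0.0 + 12.0*0.0 = -57.0 + 0.0 + 0.0 = -57.0


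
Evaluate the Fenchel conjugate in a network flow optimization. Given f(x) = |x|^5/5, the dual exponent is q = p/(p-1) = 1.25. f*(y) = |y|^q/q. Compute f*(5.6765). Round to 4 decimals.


The conjugate exponent q satisfies 1/p + 1/q = 1.
p = 5, so q = 5/(5 - 1) = 1.25
|y|^q = 5.6765^1.25 = 8.762
f*(5.6765) = 8.762 / 1.25 = 7.0096


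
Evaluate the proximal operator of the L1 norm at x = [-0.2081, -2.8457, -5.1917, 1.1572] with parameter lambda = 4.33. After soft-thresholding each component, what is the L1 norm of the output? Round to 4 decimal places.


Soft-thresholding with lambda = 4.33:
prox(-0.2081) = sign(-0.2081)*max(|-0.2081| - 4.33, 0) = 0.0
prox(-2.8457) = sign(-2.8457)*max(|-2.8457| - 4.33, 0) = 0.0
prox(-5.1917) = sign(-5.1917)*max(|-5.1917| - 4.33, 0) = -0.8617
prox(1.1572) = sign(1.1572)*max(|1.1572| - 4.33, 0) = 0.0
prox(x) = [0.0, 0.0, -0.8617, 0.0]
||prox(x)||_1 = 0.0 + 0.0 + 0.8617 + 0.0 = 0.8617


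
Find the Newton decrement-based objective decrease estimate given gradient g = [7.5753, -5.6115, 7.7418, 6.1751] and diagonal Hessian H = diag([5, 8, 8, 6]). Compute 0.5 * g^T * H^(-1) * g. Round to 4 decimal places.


Step 1: H is diagonal, so H^(-1) * g = [1.5151, -0.7014, 0.9677, 1.0292].
Step 2: g^T H^(-1) g = sum_i g_i^2 / H_ii
  = (7.5753)^2/5 + (-5.6115)^2/8 + (7.7418)^2/8 + (6.1751)^2/6
  = 11.477 + 3.9361 + 7.4919 + 6.3553 = 29.2604
Step 3: Objective decrease = 0.5 * g^T H^(-1) g = 14.6302


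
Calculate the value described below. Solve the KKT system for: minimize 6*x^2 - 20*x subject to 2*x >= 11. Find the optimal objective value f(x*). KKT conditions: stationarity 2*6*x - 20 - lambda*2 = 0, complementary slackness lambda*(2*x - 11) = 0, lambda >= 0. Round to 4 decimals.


Step 1: Try lambda = 0 (constraint inactive).
x_unc = 20/(2*6) = 1.6667
Check: 2*1.6667 = 3.3334 < 11 -- violated!
Step 2: Constraint must be active: 2*x = 11
x* = 11/2 = 5.5
lambda = (2*6*5.5 - 20)/2 = 23.0
Step 3: Compute optimal value.
f(x*) = 6*5.5^2 - 20*5.5 = 71.5


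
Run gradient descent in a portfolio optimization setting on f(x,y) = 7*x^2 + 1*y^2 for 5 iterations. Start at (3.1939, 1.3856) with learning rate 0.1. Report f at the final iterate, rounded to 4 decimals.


Gradient descent on f(x,y) = 7*x^2 + 1*y^2.
Starting point: (3.1939, 1.3856), alpha = 0.1
Step 1: grad_x = 2*7*3.1939 = 44.7146, grad_y = 2*1*1.3856 = 2.7712
  x_1 = 3.1939 - 0.1*44.7146 = -1.2776
  y_1 = 1.3856 - 0.1*2.7712 = 1.1085
Step 2: grad_x = 2*7*-1.2776 = -17.8858, grad_y = 2*1*1.1085 = 2.217
  x_2 = -1.2776 - 0.1*-17.8858 = 0.511
  y_2 = 1.1085 - 0.1*2.217 = 0.8868
Step 3: grad_x = 2*7*0.511 = 7.1543, grad_y = 2*1*0.8868 = 1.7736
  x_3 = 0.511 - 0.1*7.1543 = -0.2044
  y_3 = 0.8868 - 0.1*1.7736 = 0.7094
Step 4: grad_x = 2*7*-0.2044 = -2.8617, grad_y = 2*1*0.7094 = 1.4189
  x_4 = -0.2044 - 0.1*-2.8617 = 0.0818
  y_4 = 0.7094 - 0.1*1.4189 = 0.5675
Step 5: grad_x = 2*7*0.0818 = 1.1447, grad_y = 2*1*0.5675 = 1.1351
  x_5 = 0.0818 - 0.1*1.1447 = -0.0327
  y_5 = 0.5675 - 0.1*1.1351 = 0.454
f(-0.0327, 0.454) = 7*(-0.0327)^2 + 1*0.454^2 = 0.2136


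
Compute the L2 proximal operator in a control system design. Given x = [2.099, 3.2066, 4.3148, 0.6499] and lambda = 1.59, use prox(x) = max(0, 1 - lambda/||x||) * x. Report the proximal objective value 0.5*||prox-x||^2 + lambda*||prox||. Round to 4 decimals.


Step 1: Compute ||x||.
||x|| = 5.8076
Step 2: Compute scaling factor.
scale = max(0, 1 - 1.59/5.8076) = 0.7262
Step 3: prox(x) = [1.5243, 2.3287, 3.1335, 0.472]
||prox(x)|| = 4.2176
Step 4: Proximal objective.
0.5*||prox-x||^2 = 1.2641
lambda*||prox|| = 6.706
Total = 7.97


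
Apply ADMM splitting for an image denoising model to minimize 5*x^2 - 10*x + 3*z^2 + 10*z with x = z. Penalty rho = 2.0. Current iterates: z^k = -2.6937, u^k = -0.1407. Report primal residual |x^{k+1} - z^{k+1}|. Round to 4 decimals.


ADMM iteration with rho = 2.0, z^k = -2.6937, u^k = -0.1407
Step 1: x-update.
Minimize 5*x^2 - 10*x + (2.0/2)*(x + 2.6937 - 0.1407)^2
FOC: (2*5 + 2.0)*x = 10 + 2.0*(-2.6937 + 0.1407)
x^{k+1} = 0.4078
Step 2: z-update.
Minimize 3*z^2 + 10*z + (2.0/2)*(0.4078 - z - 0.1407)^2
FOC: (2*3 + 2.0)*z = -10 + 2.0*(0.4078 - 0.1407)
z^{k+1} = -1.1832
Step 3: u-update.
u^{k+1} = -0.1407 + 0.4078 + 1.1832 = 1.4504
Step 4: Primal residual = |0.4078 + 1.1832| = 1.5911


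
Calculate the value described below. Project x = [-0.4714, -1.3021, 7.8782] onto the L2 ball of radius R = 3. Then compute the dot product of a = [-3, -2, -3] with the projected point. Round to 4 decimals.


Step 1: Compute ||x|| (intermediates to 6 decimals).
||x|| = sqrt((-0.4714)^2 + (-1.3021)^2 + 7.8782^2) = 7.998982
Step 2: Project.
Since ||x|| > R, scale = R/||x|| = 3/7.998982 = 0.375048, proj(x) = scale * x
proj(x) = [-0.176798, -0.48835, 2.954703]
Step 3: Dot product.
a^T * proj(x) = -3*(-0.176798) - 2*(-0.48835) - 3*2.954703 = -7.357


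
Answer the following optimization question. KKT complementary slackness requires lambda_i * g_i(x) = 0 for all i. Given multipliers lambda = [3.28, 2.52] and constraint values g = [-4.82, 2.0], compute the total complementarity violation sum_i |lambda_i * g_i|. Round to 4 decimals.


KKT complementary slackness check:
lambda_1 * g_1 = 3.28 * -4.82 = -15.8096
lambda_2 * g_2 = 2.52 * 2.0 = 5.04
Total violation = 15.8096 + 5.04 = 20.8496


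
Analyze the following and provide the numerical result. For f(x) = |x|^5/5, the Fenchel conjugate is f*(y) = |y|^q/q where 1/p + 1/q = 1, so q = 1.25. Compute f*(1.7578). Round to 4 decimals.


The conjugate exponent q satisfies 1/p + 1/q = 1.
p = 5, so q = 5/(5 - 1) = 1.25
|y|^q = 1.7578^1.25 = 2.024
f*(1.7578) = 2.024 / 1.25 = 1.6192


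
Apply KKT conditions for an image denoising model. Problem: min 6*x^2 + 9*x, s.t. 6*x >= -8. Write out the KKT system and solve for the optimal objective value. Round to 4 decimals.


Step 1: Try lambda = 0 (constraint inactive).
Stationarity: 2*6*x + 9 = 0
x* = -9/(2*6) = -0.75
Check constraint: 6*-0.75 = -4.5 >= -8 -- satisfied.
Step 2: Compute optimal value.
f(x*) = 6*(-0.75)^2 + 9*(-0.75) = -3.375


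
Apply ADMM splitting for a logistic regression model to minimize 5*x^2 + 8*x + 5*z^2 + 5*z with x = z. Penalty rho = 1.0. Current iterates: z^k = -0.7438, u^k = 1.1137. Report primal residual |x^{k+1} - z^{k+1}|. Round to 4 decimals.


ADMM iteration with rho = 1.0, z^k = -0.7438, u^k = 1.1137
Step 1: x-update.
Minimize 5*x^2 + 8*x + (1.0/2)*(x + 0.7438 + 1.1137)^2
FOC: (2*5 + 1.0)*x = -8 + 1.0*(-0.7438 - 1.1137)
x^{k+1} = -0.8961
Step 2: z-update.
Minimize 5*z^2 + 5*z + (1.0/2)*(-0.8961 - z + 1.1137)^2
FOC: (2*5 + 1.0)*z = -5 + 1.0*(-0.8961 + 1.1137)
z^{k+1} = -0.4348
Step 3: u-update.
u^{k+1} = 1.1137 - 0.8961 + 0.4348 = 0.6523
Step 4: Primal residual = |-0.8961 + 0.4348| = 0.4614


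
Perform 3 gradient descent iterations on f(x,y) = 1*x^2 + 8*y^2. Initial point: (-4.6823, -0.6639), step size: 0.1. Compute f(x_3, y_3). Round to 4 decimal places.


Gradient descent on f(x,y) = 1*x^2 + 8*y^2.
Starting point: (-4.6823, -0.6639), alpha = 0.1
Step 1: grad_x = 2*1*-4.6823 = -9.3646, grad_y = 2*8*-0.6639 = -10.6224
  x_1 = -4.6823 - 0.1*-9.3646 = -3.7458
  y_1 = -0.6639 - 0.1*-10.6224 = 0.3983
Step 2: grad_x = 2*1*-3.7458 = -7.4917, grad_y = 2*8*0.3983 = 6.3734
  x_2 = -3.7458 - 0.1*-7.4917 = -2.9967
  y_2 = 0.3983 - 0.1*6.3734 = -0.239
Step 3: grad_x = 2*1*-2.9967 = -5.9933, grad_y = 2*8*-0.239 = -3.8241
  x_3 = -2.9967 - 0.1*-5.9933 = -2.3973
  y_3 = -0.239 - 0.1*-3.8241 = 0.1434
f(-2.3973, 0.1434) = 1*(-2.3973)^2 + 8*0.1434^2 = 5.9117


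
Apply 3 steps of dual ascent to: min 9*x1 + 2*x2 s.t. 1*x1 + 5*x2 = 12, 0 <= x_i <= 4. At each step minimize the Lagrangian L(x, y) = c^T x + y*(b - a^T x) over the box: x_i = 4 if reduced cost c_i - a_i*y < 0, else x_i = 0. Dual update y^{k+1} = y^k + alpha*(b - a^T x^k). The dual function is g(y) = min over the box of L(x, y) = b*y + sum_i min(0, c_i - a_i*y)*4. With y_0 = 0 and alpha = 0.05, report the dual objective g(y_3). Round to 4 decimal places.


Dual ascent for LP: min 9*x1 + 2*x2, 1*x1 + 5*x2 = 12, 0 <= x_i <= 4
Step 1: y^k = 0.0, reduced costs: (9.0, 2.0)
  x^k = (0.0, 0.0), subgradient = b - a^T x = 12.0
  y^{k+1} = 0.0 + 0.05*12.0 = 0.6
Step 2: y^k = 0.6, reduced costs: (8.4, -1.0)
  x^k = (0.0, 4.0), subgradient = b - a^T x = -8.0
  y^{k+1} = 0.6 + 0.05*-8.0 = 0.2
Step 3: y^k = 0.2, reduced costs: (8.8, 1.0)
  x^k = (0.0, 0.0), subgradient = b - a^T x = 12.0
  y^{k+1} = 0.2 + 0.05*12.0 = 0.8
Dual objective at y_3 = 0.8: reduced costs (8.2, -2.0), box minimizer x = (0.0, 4.0)
g(y_3) = b*y + (c1 - a1*y)*x1 + (c2 - a2*y)*x2 = 12*0.8 + 8.2*0.0 + (-2.0)*4.0 = 9.6 + 0.0 - 8.0 = 1.6


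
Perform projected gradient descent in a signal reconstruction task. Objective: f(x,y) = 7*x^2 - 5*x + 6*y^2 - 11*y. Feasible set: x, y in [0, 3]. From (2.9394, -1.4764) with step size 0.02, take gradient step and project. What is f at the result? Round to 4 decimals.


Step 1: Compute gradient at (2.9394, -1.4764).
grad_x = 2*7*2.9394 - 5 = 36.1516
grad_y = 2*6*-1.4764 - 11 = -28.7168
Step 2: Gradient step.
x_raw = 2.9394 - 0.02*36.1516 = 2.2164
y_raw = -1.4764 - 0.02*-28.7168 = -0.9021
Step 3: Project onto [0, 3].
x_proj = clip(2.2164) = 2.2164
y_proj = clip(-0.9021) = 0.0
Step 4: Evaluate f.
f(2.2164, 0.0) = 23.3042


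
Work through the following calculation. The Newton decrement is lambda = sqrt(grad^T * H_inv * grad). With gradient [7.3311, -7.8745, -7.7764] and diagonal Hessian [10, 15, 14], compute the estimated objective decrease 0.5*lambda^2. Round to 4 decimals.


Step 1: H is diagonal, so H^(-1) * g = [0.7331, -0.525, -0.5555].
Step 2: g^T H^(-1) g = sum_i g_i^2 / H_ii
  = (7.3311)^2/10 + (-7.8745)^2/15 + (-7.7764)^2/14
  = 5.3745 + 4.1339 + 4.3195 = 13.8278
Step 3: Objective decrease = 0.5 * g^T H^(-1) g = 6.9139


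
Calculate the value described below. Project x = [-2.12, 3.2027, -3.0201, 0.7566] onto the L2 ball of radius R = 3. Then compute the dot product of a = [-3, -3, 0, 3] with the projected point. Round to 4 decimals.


Step 1: Compute ||x|| (intermediates to 6 decimals).
||x|| = sqrt((-2.12)^2 + 3.2027^2 + (-3.0201)^2 + 0.7566^2) = 4.944202
Step 2: Project.
Since ||x|| > R, scale = R/||x|| = 3/4.944202 = 0.606771, proj(x) = scale * x
proj(x) = [-1.286355, 1.943305, -1.832509, 0.459083]
Step 3: Dot product.
a^T * proj(x) = -3*(-1.286355) - 3*1.943305 + 0*(-1.832509) + 3*0.459083 = -0.5936


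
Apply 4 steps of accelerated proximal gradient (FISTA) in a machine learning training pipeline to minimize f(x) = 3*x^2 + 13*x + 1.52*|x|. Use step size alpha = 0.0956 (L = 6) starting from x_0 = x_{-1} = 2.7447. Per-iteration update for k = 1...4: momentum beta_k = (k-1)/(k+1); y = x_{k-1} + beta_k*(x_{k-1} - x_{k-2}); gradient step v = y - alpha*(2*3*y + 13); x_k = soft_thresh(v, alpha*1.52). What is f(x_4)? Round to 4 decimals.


FISTA on f(x) = 3*x^2 + 13*x + 1.52*|x|
L = 6, alpha = 0.0956
Iteration 1: beta = 0.0, y = 2.7447 + 0.0*(2.7447 - 2.7447) = 2.7447
  grad(y) = 29.4682, v = y - alpha*grad = -0.0725
  prox(v) = soft_thresh(-0.0725, 0.1453) = 0.0
Iteration 2: beta = 0.3333, y = 0.0 + 0.3333*(0.0 - 2.7447) = -0.9149
  grad(y) = 7.5106, v = y - alpha*grad = -1.6329
  prox(v) = soft_thresh(-1.6329, 0.1453) = -1.4876
Iteration 3: beta = 0.5, y = -1.4876 + 0.5*(-1.4876 - 0.0) = -2.2314
  grad(y) = -0.3884, v = y - alpha*grad = -2.1943
  prox(v) = soft_thresh(-2.1943, 0.1453) = -2.049
Iteration 4: beta = 0.6, y = -2.049 + 0.6*(-2.049 + 1.4876) = -2.3858
  grad(y) = -1.3146, v = y - alpha*grad = -2.2601
  prox(v) = soft_thresh(-2.2601, 0.1453) = -2.1148
f(x_4) = 3*(-2.1148)^2 + 13*(-2.1148) + 1.52*|-2.1148| = -10.8608


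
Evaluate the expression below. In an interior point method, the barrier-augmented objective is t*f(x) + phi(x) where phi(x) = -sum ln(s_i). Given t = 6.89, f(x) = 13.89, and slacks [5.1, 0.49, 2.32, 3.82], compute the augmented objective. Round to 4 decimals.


Step 1: Compute log-barrier.
ln values: [1.6292, -0.7133, 0.8416, 1.3403]
phi = -(1.6292 - 0.7133 + 0.8416 + 1.3403) = -3.0977
Step 2: Compute augmented objective.
t*f(x) = 6.89*13.89 = 95.7021
Total = 95.7021 - 3.0977 = 92.6044


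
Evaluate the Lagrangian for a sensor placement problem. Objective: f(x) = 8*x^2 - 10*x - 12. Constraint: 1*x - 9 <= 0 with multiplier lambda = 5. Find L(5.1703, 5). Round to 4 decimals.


Step 1: Evaluate f(x).
f(5.1703) = 8*5.1703^2 - 10*5.1703 - 12 = 150.153
Step 2: Evaluate g(x).
g(5.1703) = 1*5.1703 - 9 = -3.8297
Step 3: Compute Lagrangian.
L = 150.153 + 5*-3.8297 = 131.0045


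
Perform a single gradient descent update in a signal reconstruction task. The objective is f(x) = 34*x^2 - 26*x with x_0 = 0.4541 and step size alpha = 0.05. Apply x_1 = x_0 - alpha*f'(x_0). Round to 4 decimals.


We compute the gradient at x_0 and apply the update.
f'(x) = 68*x - 26
f'(0.4541) = 68*0.4541 - 26 = 4.8788
x_1 = 0.4541 - 0.05*4.8788 = 0.2102


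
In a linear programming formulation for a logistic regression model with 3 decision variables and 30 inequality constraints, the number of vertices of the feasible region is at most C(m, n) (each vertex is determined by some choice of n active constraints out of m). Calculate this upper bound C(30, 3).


Each vertex corresponds to some choice of n active constraints out of m, so the number of vertices is at most C(m, n) = m! / (n!(m-n)!).
m = 30, n = 3
Numerator: 30 * 29 * 28
Denominator: 3! = 6
C(30, 3) = 4060


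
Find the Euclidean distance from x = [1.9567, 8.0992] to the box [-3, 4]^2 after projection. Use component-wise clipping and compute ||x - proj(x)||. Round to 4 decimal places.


Project each component onto [-3, 4].
clip(1.9567) = 1.9567, clip(8.0992) = 4.0
Projection = [1.9567, 4.0]
Squared diffs: [0.0, 16.8034]
Distance = sqrt(16.8034) = 4.0992


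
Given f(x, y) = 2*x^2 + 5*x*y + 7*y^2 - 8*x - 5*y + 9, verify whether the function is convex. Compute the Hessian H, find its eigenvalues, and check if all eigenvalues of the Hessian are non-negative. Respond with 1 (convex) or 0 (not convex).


The Hessian of f(x,y) = 2*x^2 + 5*x*y + 7*y^2 - 8*x - 5*y + 9 is:
H = [[4, 5], [5, 14]]
Trace = 4 + 14 = 18
Determinant = 4*14 - (5)^2 = 31
Discriminant = (18)^2 - 4*31 = 200.0
Eigenvalues: lambda_1 = 1.9289, lambda_2 = 16.0711
The function is convex.

1


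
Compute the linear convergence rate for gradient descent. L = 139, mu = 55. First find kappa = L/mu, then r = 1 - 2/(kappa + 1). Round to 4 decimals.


Step 1: Compute the condition number.
kappa = L/mu = 139/55 = 2.5273
Step 2: Compute the convergence rate.
r = 1 - 2/(kappa + 1) = 1 - 2*mu/(L + mu) = (L - mu)/(L + mu) = 84/194 = 0.433


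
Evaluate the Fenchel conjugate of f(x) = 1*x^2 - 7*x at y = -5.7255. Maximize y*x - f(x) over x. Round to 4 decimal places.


f*(y) = sup_x {y*x - a*x^2 - b*x} = sup_x {(y-b)*x - a*x^2}
FOC: (y - b) - 2a*x = 0 => x* = (y - b)/(2a)
x* = (-5.7255 + 7)/(2*1) = 0.6373
f*(-5.7255) = (y-b)^2/(4a) = (-5.7255 + 7)^2/(4*1)
= 1.6244/4 = 0.4061


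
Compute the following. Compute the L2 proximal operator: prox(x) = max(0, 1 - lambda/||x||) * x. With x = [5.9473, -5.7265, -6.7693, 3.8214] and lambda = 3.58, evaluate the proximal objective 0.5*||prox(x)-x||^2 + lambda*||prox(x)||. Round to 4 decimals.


Step 1: Compute ||x||.
||x|| = 11.3397
Step 2: Compute scaling factor.
scale = max(0, 1 - 3.58/11.3397) = 0.6843
Step 3: prox(x) = [4.0697, -3.9186, -4.6322, 2.615]
||prox(x)|| = 7.7597
Step 4: Proximal objective.
0.5*||prox-x||^2 = 6.4082
lambda*||prox|| = 27.7797
Total = 34.1881


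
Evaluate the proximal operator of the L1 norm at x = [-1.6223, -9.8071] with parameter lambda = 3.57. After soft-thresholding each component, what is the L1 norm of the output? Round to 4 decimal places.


Soft-thresholding with lambda = 3.57:
prox(-1.6223) = sign(-1.6223)*max(|-1.6223| - 3.57, 0) = 0.0
prox(-9.8071) = sign(-9.8071)*max(|-9.8071| - 3.57, 0) = -6.2371
prox(x) = [0.0, -6.2371]
||prox(x)||_1 = 0.0 + 6.2371 = 6.2371


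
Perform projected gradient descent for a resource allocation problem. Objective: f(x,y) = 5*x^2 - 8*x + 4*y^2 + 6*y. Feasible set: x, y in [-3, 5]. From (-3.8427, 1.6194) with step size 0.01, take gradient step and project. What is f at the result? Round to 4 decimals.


Step 1: Compute gradient at (-3.8427, 1.6194).
grad_x = 2*5*-3.8427 - 8 = -46.427
grad_y = 2*4*1.6194 + 6 = 18.9552
Step 2: Gradient step.
x_raw = -3.8427 - 0.01*-46.427 = -3.3784
y_raw = 1.6194 - 0.01*18.9552 = 1.4298
Step 3: Project onto [-3, 5].
x_proj = clip(-3.3784) = -3.0
y_proj = clip(1.4298) = 1.4298
Step 4: Evaluate f.
f(-3.0, 1.4298) = 85.7569


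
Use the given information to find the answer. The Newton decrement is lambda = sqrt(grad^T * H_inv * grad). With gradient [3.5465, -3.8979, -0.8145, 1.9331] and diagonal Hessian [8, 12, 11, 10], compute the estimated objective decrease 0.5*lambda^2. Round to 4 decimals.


Step 1: H is diagonal, so H^(-1) * g = [0.4433, -0.3248, -0.074, 0.1933].
Step 2: g^T H^(-1) g = sum_i g_i^2 / H_ii
  = (3.5465)^2/8 + (-3.8979)^2/12 + (-0.8145)^2/11 + (1.9331)^2/10
  = 1.5722 + 1.2661 + 0.0603 + 0.3737 = 3.2723
Step 3: Objective decrease = 0.5 * g^T H^(-1) g = 1.6362


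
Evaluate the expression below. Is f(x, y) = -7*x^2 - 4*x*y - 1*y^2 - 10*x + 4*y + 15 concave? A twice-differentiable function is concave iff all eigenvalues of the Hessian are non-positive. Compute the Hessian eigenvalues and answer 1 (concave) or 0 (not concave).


The Hessian of f(x,y) = -7*x^2 - 4*x*y - 1*y^2 - 10*x + 4*y + 15 is:
H = [[-14, -4], [-4, -2]]
Trace = -14 - 2 = -16
Determinant = -14*-2 - (-4)^2 = 12
Discriminant = (-16)^2 - 4*12 = 208.0
Eigenvalues: lambda_1 = -15.2111, lambda_2 = -0.7889
The function is concave.

1


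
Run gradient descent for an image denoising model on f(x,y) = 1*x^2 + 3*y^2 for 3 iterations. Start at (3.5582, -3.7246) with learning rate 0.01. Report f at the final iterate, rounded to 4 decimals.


Gradient descent on f(x,y) = 1*x^2 + 3*y^2.
Starting point: (3.5582, -3.7246), alpha = 0.01
Step 1: grad_x = 2*1*3.5582 = 7.1164, grad_y = 2*3*-3.7246 = -22.3476
  x_1 = 3.5582 - 0.01*7.1164 = 3.487
  y_1 = -3.7246 - 0.01*-22.3476 = -3.5011
Step 2: grad_x = 2*1*3.487 = 6.9741, grad_y = 2*3*-3.5011 = -21.0067
  x_2 = 3.487 - 0.01*6.9741 = 3.4173
  y_2 = -3.5011 - 0.01*-21.0067 = -3.2911
Step 3: grad_x = 2*1*3.4173 = 6.8346, grad_y = 2*3*-3.2911 = -19.7463
  x_3 = 3.4173 - 0.01*6.8346 = 3.3489
  y_3 = -3.2911 - 0.01*-19.7463 = -3.0936
f(3.3489, -3.0936) = 1*3.3489^2 + 3*(-3.0936)^2 = 39.9264


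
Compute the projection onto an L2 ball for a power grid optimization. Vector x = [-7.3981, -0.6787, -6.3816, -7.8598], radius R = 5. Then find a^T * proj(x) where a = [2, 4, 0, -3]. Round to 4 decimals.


Step 1: Compute ||x|| (intermediates to 6 decimals).
||x|| = sqrt((-7.3981)^2 + (-0.6787)^2 + (-6.3816)^2 + (-7.8598)^2) = 12.557619
Step 2: Project.
Since ||x|| > R, scale = R/||x|| = 5/12.557619 = 0.398165, proj(x) = scale * x
proj(x) = [-2.945664, -0.270235, -2.54093, -3.129497]
Step 3: Dot product.
a^T * proj(x) = 2*(-2.945664) + 4*(-0.270235) + 0*(-2.54093) - 3*(-3.129497) = 2.4162


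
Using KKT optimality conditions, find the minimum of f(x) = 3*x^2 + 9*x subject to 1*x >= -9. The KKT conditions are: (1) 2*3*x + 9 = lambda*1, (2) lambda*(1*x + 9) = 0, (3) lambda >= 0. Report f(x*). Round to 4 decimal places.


Step 1: Try lambda = 0 (constraint inactive).
Stationarity: 2*3*x + 9 = 0
x* = -9/(2*3) = -1.5
Check constraint: 1*-1.5 = -1.5 >= -9 -- satisfied.
Step 2: Compute optimal value.
f(x*) = 3*(-1.5)^2 + 9*(-1.5) = -6.75


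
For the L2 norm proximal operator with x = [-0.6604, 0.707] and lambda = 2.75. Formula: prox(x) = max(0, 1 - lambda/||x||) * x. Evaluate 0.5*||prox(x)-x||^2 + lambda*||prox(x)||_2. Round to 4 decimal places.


Step 1: Compute ||x||.
||x|| = 0.9675
Step 2: Compute scaling factor.
scale = max(0, 1 - 2.75/0.9675) = 0.0
Step 3: prox(x) = [-0.0, 0.0]
||prox(x)|| = 0.0
Step 4: Proximal objective.
0.5*||prox-x||^2 = 0.468
lambda*||prox|| = 0.0
Total = 0.468


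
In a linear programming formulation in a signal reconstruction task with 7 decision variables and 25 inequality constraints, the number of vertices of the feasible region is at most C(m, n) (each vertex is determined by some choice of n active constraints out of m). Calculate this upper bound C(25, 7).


Each vertex corresponds to some choice of n active constraints out of m, so the number of vertices is at most C(m, n) = m! / (n!(m-n)!).
m = 25, n = 7
Numerator: 25 * 24 * 23 * 22 * 21 * 20 * 19
Denominator: 7! = 5040
C(25, 7) = 480700


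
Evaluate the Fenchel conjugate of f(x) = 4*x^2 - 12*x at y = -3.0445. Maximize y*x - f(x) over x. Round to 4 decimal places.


f*(y) = sup_x {y*x - a*x^2 - b*x} = sup_x {(y-b)*x - a*x^2}
FOC: (y - b) - 2a*x = 0 => x* = (y - b)/(2a)
x* = (-3.0445 + 12)/(2*4) = 1.1194
f*(-3.0445) = (y-b)^2/(4a) = (-3.0445 + 12)^2/(4*4)
= 80.201/16 = 5.0126


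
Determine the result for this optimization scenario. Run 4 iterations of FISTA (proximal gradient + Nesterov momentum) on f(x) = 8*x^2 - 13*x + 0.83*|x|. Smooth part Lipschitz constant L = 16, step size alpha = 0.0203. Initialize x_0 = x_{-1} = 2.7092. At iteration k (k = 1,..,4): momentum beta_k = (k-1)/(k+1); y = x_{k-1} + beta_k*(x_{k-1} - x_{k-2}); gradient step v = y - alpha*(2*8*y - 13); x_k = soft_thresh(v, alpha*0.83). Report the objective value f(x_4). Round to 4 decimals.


FISTA on f(x) = 8*x^2 - 13*x + 0.83*|x|
L = 16, alpha = 0.0203
Iteration 1: beta = 0.0, y = 2.7092 + 0.0*(2.7092 - 2.7092) = 2.7092
  grad(y) = 30.3472, v = y - alpha*grad = 2.0932
  prox(v) = soft_thresh(2.0932, 0.0168) = 2.0763
Iteration 2: beta = 0.3333, y = 2.0763 + 0.3333*(2.0763 - 2.7092) = 1.8653
  grad(y) = 16.8454, v = y - alpha*grad = 1.5234
  prox(v) = soft_thresh(1.5234, 0.0168) = 1.5065
Iteration 3: beta = 0.5, y = 1.5065 + 0.5*(1.5065 - 2.0763) = 1.2216
  grad(y) = 6.5462, v = y - alpha*grad = 1.0888
  prox(v) = soft_thresh(1.0888, 0.0168) = 1.0719
Iteration 4: beta = 0.6, y = 1.0719 + 0.6*(1.0719 - 1.5065) = 0.8111
  grad(y) = -0.022, v = y - alpha*grad = 0.8116
  prox(v) = soft_thresh(0.8116, 0.0168) = 0.7947
f(x_4) = 8*0.7947^2 - 13*0.7947 + 0.83*|0.7947| = -4.6191


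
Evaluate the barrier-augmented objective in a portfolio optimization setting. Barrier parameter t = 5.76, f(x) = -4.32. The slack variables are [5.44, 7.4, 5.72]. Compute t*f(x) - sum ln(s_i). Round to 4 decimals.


Step 1: Compute log-barrier.
ln values: [1.6938, 2.0015, 1.744]
phi = -(1.6938 + 2.0015 + 1.744) = -5.4392
Step 2: Compute augmented objective.
t*f(x) = 5.76*-4.32 = -24.8832
Total = -24.8832 - 5.4392 = -30.3224


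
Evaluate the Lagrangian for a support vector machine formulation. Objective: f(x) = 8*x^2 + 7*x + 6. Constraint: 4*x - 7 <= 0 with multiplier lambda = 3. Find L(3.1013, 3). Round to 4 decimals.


Step 1: Evaluate f(x).
f(3.1013) = 8*3.1013^2 + 7*3.1013 + 6 = 104.6536
Step 2: Evaluate g(x).
g(3.1013) = 4*3.1013 - 7 = 5.4052
Step 3: Compute Lagrangian.
L = 104.6536 + 3*5.4052 = 120.8692


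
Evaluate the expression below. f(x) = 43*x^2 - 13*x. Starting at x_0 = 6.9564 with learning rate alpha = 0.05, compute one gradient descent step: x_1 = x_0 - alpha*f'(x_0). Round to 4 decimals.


We compute the gradient at x_0 and apply the update.
f'(x) = 86*x - 13
f'(6.9564) = 86*6.9564 - 13 = 585.2504
x_1 = 6.9564 - 0.05*585.2504 = -22.3061


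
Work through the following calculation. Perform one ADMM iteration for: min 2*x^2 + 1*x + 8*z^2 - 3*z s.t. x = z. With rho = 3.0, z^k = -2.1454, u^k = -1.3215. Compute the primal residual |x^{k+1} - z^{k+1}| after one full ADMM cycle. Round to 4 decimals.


ADMM iteration with rho = 3.0, z^k = -2.1454, u^k = -1.3215
Step 1: x-update.
Minimize 2*x^2 + 1*x + (3.0/2)*(x + 2.1454 - 1.3215)^2
FOC: (2*2 + 3.0)*x = -1 + 3.0*(-2.1454 + 1.3215)
x^{k+1} = -0.496
Step 2: z-update.
Minimize 8*z^2 - 3*z + (3.0/2)*(-0.496 - z - 1.3215)^2
FOC: (2*8 + 3.0)*z = 3 + 3.0*(-0.496 - 1.3215)
z^{k+1} = -0.1291
Step 3: u-update.
u^{k+1} = -1.3215 - 0.496 + 0.1291 = -1.6884
Step 4: Primal residual = |-0.496 + 0.1291| = 0.3669


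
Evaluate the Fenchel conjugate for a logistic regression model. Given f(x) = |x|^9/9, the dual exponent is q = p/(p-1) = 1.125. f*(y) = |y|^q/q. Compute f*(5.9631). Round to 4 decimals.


The conjugate exponent q satisfies 1/p + 1/q = 1.
p = 9, so q = 9/(9 - 1) = 1.125
|y|^q = 5.9631^1.125 = 7.4543
f*(5.9631) = 7.4543 / 1.125 = 6.626


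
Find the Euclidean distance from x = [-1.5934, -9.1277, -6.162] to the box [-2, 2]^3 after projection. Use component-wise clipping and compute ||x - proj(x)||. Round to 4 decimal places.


Project each component onto [-2, 2].
clip(-1.5934) = -1.5934, clip(-9.1277) = -2.0, clip(-6.162) = -2.0
Projection = [-1.5934, -2.0, -2.0]
Squared diffs: [0.0, 50.8041, 17.3222]
Distance = sqrt(68.1263) = 8.2539


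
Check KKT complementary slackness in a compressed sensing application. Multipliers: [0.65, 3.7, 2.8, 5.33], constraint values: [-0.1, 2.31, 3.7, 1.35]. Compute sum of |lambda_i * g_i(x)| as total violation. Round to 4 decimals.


KKT complementary slackness check:
lambda_1 * g_1 = 0.65 * -0.1 = -0.065
lambda_2 * g_2 = 3.7 * 2.31 = 8.547
lambda_3 * g_3 = 2.8 * 3.7 = 10.36
lambda_4 * g_4 = 5.33 * 1.35 = 7.1955
Total violation = 0.065 + 8.547 + 10.36 + 7.1955 = 26.1675


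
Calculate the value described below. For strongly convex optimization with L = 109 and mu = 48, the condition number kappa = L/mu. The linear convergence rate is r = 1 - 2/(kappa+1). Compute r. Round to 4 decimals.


Step 1: Compute the condition number.
kappa = L/mu = 109/48 = 2.2708
Step 2: Compute the convergence rate.
r = 1 - 2/(kappa + 1) = 1 - 2*mu/(L + mu) = (L - mu)/(L + mu) = 61/157 = 0.3885


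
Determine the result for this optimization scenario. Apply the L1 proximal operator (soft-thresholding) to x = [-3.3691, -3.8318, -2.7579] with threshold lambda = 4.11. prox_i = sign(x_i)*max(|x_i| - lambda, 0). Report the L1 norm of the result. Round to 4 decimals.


Soft-thresholding with lambda = 4.11:
prox(-3.3691) = sign(-3.3691)*max(|-3.3691| - 4.11, 0) = 0.0
prox(-3.8318) = sign(-3.8318)*max(|-3.8318| - 4.11, 0) = 0.0
prox(-2.7579) = sign(-2.7579)*max(|-2.7579| - 4.11, 0) = 0.0
prox(x) = [0.0, 0.0, 0.0]
||prox(x)||_1 = 0.0 + 0.0 + 0.0 = 0.0


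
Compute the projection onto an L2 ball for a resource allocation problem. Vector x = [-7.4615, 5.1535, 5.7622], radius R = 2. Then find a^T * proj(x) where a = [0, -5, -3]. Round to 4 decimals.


Step 1: Compute ||x|| (intermediates to 6 decimals).
||x|| = sqrt((-7.4615)^2 + 5.1535^2 + 5.7622^2) = 10.744091
Step 2: Project.
Since ||x|| > R, scale = R/||x|| = 2/10.744091 = 0.186149, proj(x) = scale * x
proj(x) = [-1.388951, 0.959319, 1.072628]
Step 3: Dot product.
a^T * proj(x) = 0*(-1.388951) - 5*0.959319 - 3*1.072628 = -8.0145


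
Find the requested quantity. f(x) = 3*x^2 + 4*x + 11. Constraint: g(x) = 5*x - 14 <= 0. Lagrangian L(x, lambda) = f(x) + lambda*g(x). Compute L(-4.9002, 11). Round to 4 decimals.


Step 1: Evaluate f(x).
f(-4.9002) = 3*(-4.9002)^2 + 4*(-4.9002) + 11 = 63.4351
Step 2: Evaluate g(x).
g(-4.9002) = 5*-4.9002 - 14 = -38.501
Step 3: Compute Lagrangian.
L = 63.4351 + 11*-38.501 = -360.0759


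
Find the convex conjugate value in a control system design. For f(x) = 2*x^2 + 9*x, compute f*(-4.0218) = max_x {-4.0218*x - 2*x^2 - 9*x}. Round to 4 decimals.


f*(y) = sup_x {y*x - a*x^2 - b*x} = sup_x {(y-b)*x - a*x^2}
FOC: (y - b) - 2a*x = 0 => x* = (y - b)/(2a)
x* = (-4.0218 - 9)/(2*2) = -3.2555
f*(-4.0218) = (y-b)^2/(4a) = (-4.0218 - 9)^2/(4*2)
= 169.5673/8 = 21.1959


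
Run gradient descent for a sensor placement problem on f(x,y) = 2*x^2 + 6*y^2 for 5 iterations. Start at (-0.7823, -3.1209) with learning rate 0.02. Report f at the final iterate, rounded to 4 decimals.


Gradient descent on f(x,y) = 2*x^2 + 6*y^2.
Starting point: (-0.7823, -3.1209), alpha = 0.02
Step 1: grad_x = 2*2*-0.7823 = -3.1292, grad_y = 2*6*-3.1209 = -37.4508
  x_1 = -0.7823 - 0.02*-3.1292 = -0.7197
  y_1 = -3.1209 - 0.02*-37.4508 = -2.3719
Step 2: grad_x = 2*2*-0.7197 = -2.8789, grad_y = 2*6*-2.3719 = -28.4626
  x_2 = -0.7197 - 0.02*-2.8789 = -0.6621
  y_2 = -2.3719 - 0.02*-28.4626 = -1.8026
Step 3: grad_x = 2*2*-0.6621 = -2.6486, grad_y = 2*6*-1.8026 = -21.6316
  x_3 = -0.6621 - 0.02*-2.6486 = -0.6092
  y_3 = -1.8026 - 0.02*-21.6316 = -1.37
Step 4: grad_x = 2*2*-0.6092 = -2.4367, grad_y = 2*6*-1.37 = -16.44
  x_4 = -0.6092 - 0.02*-2.4367 = -0.5604
  y_4 = -1.37 - 0.02*-16.44 = -1.0412
Step 5: grad_x = 2*2*-0.5604 = -2.2417, grad_y = 2*6*-1.0412 = -12.4944
  x_5 = -0.5604 - 0.02*-2.2417 = -0.5156
  y_5 = -1.0412 - 0.02*-12.4944 = -0.7913
f(-0.5156, -0.7913) = 2*(-0.5156)^2 + 6*(-0.7913)^2 = 4.2887


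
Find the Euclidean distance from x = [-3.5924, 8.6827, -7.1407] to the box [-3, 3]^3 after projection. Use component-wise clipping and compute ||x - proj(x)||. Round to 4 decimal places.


Project each component onto [-3, 3].
clip(-3.5924) = -3.0, clip(8.6827) = 3.0, clip(-7.1407) = -3.0
Projection = [-3.0, 3.0, -3.0]
Squared diffs: [0.3509, 32.2931, 17.1454]
Distance = sqrt(49.7894) = 7.0562


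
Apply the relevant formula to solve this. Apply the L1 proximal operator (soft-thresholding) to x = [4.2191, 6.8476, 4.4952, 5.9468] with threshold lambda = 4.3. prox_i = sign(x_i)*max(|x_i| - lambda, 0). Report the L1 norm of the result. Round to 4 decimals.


Soft-thresholding with lambda = 4.3:
prox(4.2191) = sign(4.2191)*max(|4.2191| - 4.3, 0) = 0.0
prox(6.8476) = sign(6.8476)*max(|6.8476| - 4.3, 0) = 2.5476
prox(4.4952) = sign(4.4952)*max(|4.4952| - 4.3, 0) = 0.1952
prox(5.9468) = sign(5.9468)*max(|5.9468| - 4.3, 0) = 1.6468
prox(x) = [0.0, 2.5476, 0.1952, 1.6468]
||prox(x)||_1 = 0.0 + 2.5476 + 0.1952 + 1.6468 = 4.3896


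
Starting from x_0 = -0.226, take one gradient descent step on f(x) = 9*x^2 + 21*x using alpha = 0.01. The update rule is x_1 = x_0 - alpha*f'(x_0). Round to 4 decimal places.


We compute the gradient at x_0 and apply the update.
f'(x) = 18*x + 21
f'(-0.226) = 18*-0.226 + 21 = 16.932
x_1 = -0.226 - 0.01*16.932 = -0.3953


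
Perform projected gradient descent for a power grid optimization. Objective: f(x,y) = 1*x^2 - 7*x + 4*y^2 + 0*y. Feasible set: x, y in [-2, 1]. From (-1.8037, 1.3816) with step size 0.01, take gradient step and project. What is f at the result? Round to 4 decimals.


Step 1: Compute gradient at (-1.8037, 1.3816).
grad_x = 2*1*-1.8037 - 7 = -10.6074
grad_y = 2*4*1.3816 + 0 = 11.0528
Step 2: Gradient step.
x_raw = -1.8037 - 0.01*-10.6074 = -1.6976
y_raw = 1.3816 - 0.01*11.0528 = 1.2711
Step 3: Project onto [-2, 1].
x_proj = clip(-1.6976) = -1.6976
y_proj = clip(1.2711) = 1.0
Step 4: Evaluate f.
f(-1.6976, 1.0) = 18.7653


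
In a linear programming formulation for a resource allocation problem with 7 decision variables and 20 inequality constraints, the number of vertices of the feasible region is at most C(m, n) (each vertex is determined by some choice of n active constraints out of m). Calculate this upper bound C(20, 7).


Each vertex corresponds to some choice of n active constraints out of m, so the number of vertices is at most C(m, n) = m! / (n!(m-n)!).
m = 20, n = 7
Numerator: 20 * 19 * 18 * 17 * 16 * 15 * 14
Denominator: 7! = 5040
C(20, 7) = 77520


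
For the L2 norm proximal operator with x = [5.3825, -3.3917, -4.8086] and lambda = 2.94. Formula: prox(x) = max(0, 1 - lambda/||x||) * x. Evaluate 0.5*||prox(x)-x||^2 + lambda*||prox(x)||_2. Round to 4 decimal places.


Step 1: Compute ||x||.
||x|| = 7.9748
Step 2: Compute scaling factor.
scale = max(0, 1 - 2.94/7.9748) = 0.6313
Step 3: prox(x) = [3.3982, -2.1413, -3.0359]
||prox(x)|| = 5.0348
Step 4: Proximal objective.
0.5*||prox-x||^2 = 4.3218
lambda*||prox|| = 14.8023
Total = 19.1241


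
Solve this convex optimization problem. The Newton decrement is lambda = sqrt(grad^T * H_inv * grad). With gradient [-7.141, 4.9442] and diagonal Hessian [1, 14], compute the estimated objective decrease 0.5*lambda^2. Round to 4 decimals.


Step 1: H is diagonal, so H^(-1) * g = [-7.141, 0.3532].
Step 2: g^T H^(-1) g = sum_i g_i^2 / H_ii
  = (-7.141)^2/1 + (4.9442)^2/14
  = 50.9939 + 1.7461 = 52.74
Step 3: Objective decrease = 0.5 * g^T H^(-1) g = 26.37


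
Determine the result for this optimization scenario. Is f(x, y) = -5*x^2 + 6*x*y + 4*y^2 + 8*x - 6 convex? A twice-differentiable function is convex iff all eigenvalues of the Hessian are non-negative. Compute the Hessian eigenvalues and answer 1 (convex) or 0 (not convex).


The Hessian of f(x,y) = -5*x^2 + 6*x*y + 4*y^2 + 8*x - 6 is:
H = [[-10, 6], [6, 8]]
Trace = -10 + 8 = -2
Determinant = -10*8 - (6)^2 = -116
Discriminant = (-2)^2 - 4*-116 = 468.0
Eigenvalues: lambda_1 = -11.8167, lambda_2 = 9.8167
The function is not convex.

0


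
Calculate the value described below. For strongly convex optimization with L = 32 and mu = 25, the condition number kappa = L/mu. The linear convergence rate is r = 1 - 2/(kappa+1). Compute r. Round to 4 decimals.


Step 1: Compute the condition number.
kappa = L/mu = 32/25 = 1.28
Step 2: Compute the convergence rate.
r = 1 - 2/(kappa + 1) = 1 - 2*mu/(L + mu) = (L - mu)/(L + mu) = 7/57 = 0.1228


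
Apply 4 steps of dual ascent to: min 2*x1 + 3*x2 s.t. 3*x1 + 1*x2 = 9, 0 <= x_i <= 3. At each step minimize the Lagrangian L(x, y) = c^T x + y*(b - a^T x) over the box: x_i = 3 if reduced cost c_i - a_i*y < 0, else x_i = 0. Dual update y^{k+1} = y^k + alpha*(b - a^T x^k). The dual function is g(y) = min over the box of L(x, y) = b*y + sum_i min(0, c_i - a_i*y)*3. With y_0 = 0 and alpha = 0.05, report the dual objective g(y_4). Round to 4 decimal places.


Dual ascent for LP: min 2*x1 + 3*x2, 3*x1 + 1*x2 = 9, 0 <= x_i <= 3
Step 1: y^k = 0.0, reduced costs: (2.0, 3.0)
  x^k = (0.0, 0.0), subgradient = b - a^T x = 9.0
  y^{k+1} = 0.0 + 0.05*9.0 = 0.45
Step 2: y^k = 0.45, reduced costs: (0.65, 2.55)
  x^k = (0.0, 0.0), subgradient = b - a^T x = 9.0
  y^{k+1} = 0.45 + 0.05*9.0 = 0.9
Step 3: y^k = 0.9, reduced costs: (-0.7, 2.1)
  x^k = (3.0, 0.0), subgradient = b - a^T x = 0.0
  y^{k+1} = 0.9 + 0.05*0.0 = 0.9
Step 4: y^k = 0.9, reduced costs: (-0.7, 2.1)
  x^k = (3.0, 0.0), subgradient = b - a^T x = 0.0
  y^{k+1} = 0.9 + 0.05*0.0 = 0.9
Dual objective at y_4 = 0.9: reduced costs (-0.7, 2.1), box minimizer x = (3.0, 0.0)
g(y_4) = b*y + (c1 - a1*y)*x1 + (c2 - a2*y)*x2 = 9*0.9 + (-0.7)*3.0 + 2.1*0.0 = 8.1 - 2.1 + 0.0 = 6.0


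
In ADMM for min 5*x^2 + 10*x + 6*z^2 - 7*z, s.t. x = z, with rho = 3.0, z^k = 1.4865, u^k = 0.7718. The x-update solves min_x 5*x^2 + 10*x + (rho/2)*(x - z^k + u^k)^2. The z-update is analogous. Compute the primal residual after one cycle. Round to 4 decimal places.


ADMM iteration with rho = 3.0, z^k = 1.4865, u^k = 0.7718
Step 1: x-update.
Minimize 5*x^2 + 10*x + (3.0/2)*(x - 1.4865 + 0.7718)^2
FOC: (2*5 + 3.0)*x = -10 + 3.0*(1.4865 - 0.7718)
x^{k+1} = -0.6043
Step 2: z-update.
Minimize 6*z^2 - 7*z + (3.0/2)*(-0.6043 - z + 0.7718)^2
FOC: (2*6 + 3.0)*z = 7 + 3.0*(-0.6043 + 0.7718)
z^{k+1} = 0.5002
Step 3: u-update.
u^{k+1} = 0.7718 - 0.6043 - 0.5002 = -0.3327
Step 4: Primal residual = |-0.6043 - 0.5002| = 1.1045


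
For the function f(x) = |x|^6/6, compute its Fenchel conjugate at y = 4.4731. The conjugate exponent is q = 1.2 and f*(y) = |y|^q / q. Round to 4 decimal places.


The conjugate exponent q satisfies 1/p + 1/q = 1.
p = 6, so q = 6/(6 - 1) = 1.2
|y|^q = 4.4731^1.2 = 6.0357
f*(4.4731) = 6.0357 / 1.2 = 5.0298


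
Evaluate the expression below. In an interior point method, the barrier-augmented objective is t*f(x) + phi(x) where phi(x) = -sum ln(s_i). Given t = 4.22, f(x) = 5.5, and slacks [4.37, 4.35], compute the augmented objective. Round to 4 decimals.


Step 1: Compute log-barrier.
ln values: [1.4748, 1.4702]
phi = -(1.4748 + 1.4702) = -2.9449
Step 2: Compute augmented objective.
t*f(x) = 4.22*5.5 = 23.21
Total = 23.21 - 2.9449 = 20.2651


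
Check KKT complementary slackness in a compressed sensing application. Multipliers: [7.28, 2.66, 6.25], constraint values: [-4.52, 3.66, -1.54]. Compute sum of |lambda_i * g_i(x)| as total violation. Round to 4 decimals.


KKT complementary slackness check:
lambda_1 * g_1 = 7.28 * -4.52 = -32.9056
lambda_2 * g_2 = 2.66 * 3.66 = 9.7356
lambda_3 * g_3 = 6.25 * -1.54 = -9.625
Total violation = 32.9056 + 9.7356 + 9.625 = 52.2662
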